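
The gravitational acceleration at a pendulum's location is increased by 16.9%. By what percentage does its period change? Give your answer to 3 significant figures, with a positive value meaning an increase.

-7.51%

T ∝ 1/√g, so T'/T = 1/√(1.169) = 0.9249.
Percentage change in T = (0.9249 − 1) × 100% = -7.51%.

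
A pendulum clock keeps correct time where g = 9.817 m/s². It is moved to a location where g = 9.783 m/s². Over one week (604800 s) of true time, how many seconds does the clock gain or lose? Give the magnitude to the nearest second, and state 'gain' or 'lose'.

The clock's period scales as T ∝ 1/√g, so T'/T = √(9.817/9.783) = 1.00174.
In 604800 s of true time the clock registers 604800/1.00174 = 603751.8 s, so it loses 1048 s.

lose 1048 s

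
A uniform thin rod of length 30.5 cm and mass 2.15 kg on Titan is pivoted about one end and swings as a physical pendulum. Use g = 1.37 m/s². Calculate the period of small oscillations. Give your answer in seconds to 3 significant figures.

For a physical pendulum T = 2π√(I/(mgd)), with d = 0.1525 m from pivot to centre of mass.
I_cm = mL²/12 = 2.15 × 0.305²/12 = 0.01667 kg·m²; I = I_cm + md² = 0.01667 + 2.15 × 0.1525² = 0.06667 kg·m².
T = 2π√(0.06667/(2.15 × 1.37 × 0.1525)) = 2.42 s.

2.42 s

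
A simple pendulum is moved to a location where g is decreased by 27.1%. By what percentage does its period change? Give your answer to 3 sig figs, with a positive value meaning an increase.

17.1%

T ∝ 1/√g, so T'/T = 1/√(0.7290) = 1.171.
Percentage change in T = (1.171 − 1) × 100% = 17.1%.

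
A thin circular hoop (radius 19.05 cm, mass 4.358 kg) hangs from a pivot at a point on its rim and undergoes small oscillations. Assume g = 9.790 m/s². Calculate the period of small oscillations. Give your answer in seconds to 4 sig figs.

1.240 s

I_cm = mr² = 0.15815 kg·m². The pivot is at distance d = 0.1905 m from the centre of mass.
By the parallel-axis theorem, I = I_cm + md² = 0.15815 + 0.15815 = 0.31631 kg·m².
T = 2π√(I/(mgd)) = 2π√(0.31631/(4.358 × 9.790 × 0.1905)) = 1.240 s.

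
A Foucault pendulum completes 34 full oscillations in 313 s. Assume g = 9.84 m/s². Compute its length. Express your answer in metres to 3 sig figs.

T = 313/34 = 9.206 s.
From T = 2π√(L/g), L = gT²/(4π²) = 9.84 × 9.206²/(4π²) = 21.1 m.

21.1 m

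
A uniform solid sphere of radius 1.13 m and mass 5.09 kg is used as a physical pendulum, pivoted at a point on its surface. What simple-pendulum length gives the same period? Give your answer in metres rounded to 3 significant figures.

The equivalent simple-pendulum length is L_eq = I/(md), where I is about the pivot and d = 1.130 m.
I_cm = (2/5)mR² = 2.600 kg·m², so I = I_cm + md² = 2.600 + 6.499 = 9.099 kg·m².
L_eq = 9.099/(5.09 × 1.130) = 1.58 m.

1.58 m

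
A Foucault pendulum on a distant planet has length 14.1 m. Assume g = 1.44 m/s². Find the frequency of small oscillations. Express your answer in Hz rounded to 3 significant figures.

T = 2π√(L/g) = 2π√(14.1/1.44) = 19.66 s, so f = 1/T = 0.0509 Hz.

0.0509 Hz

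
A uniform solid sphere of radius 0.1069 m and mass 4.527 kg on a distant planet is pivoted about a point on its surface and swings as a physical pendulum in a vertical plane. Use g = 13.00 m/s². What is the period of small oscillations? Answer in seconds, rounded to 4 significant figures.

I_cm = (2/5)mr² = 0.020693 kg·m². The pivot is at distance d = 0.1069 m from the centre of mass.
By the parallel-axis theorem, I = I_cm + md² = 0.020693 + 0.051733 = 0.072426 kg·m².
T = 2π√(I/(mgd)) = 2π√(0.072426/(4.527 × 13.00 × 0.1069)) = 0.6742 s.

0.6742 s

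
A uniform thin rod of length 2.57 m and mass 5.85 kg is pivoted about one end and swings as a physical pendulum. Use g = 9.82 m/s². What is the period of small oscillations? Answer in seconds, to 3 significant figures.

For a physical pendulum T = 2π√(I/(mgd)), with d = 1.285 m from pivot to centre of mass.
I_cm = mL²/12 = 5.85 × 2.57²/12 = 3.220 kg·m²; I = I_cm + md² = 3.220 + 5.85 × 1.285² = 12.88 kg·m².
T = 2π√(12.88/(5.85 × 9.82 × 1.285)) = 2.62 s.

2.62 s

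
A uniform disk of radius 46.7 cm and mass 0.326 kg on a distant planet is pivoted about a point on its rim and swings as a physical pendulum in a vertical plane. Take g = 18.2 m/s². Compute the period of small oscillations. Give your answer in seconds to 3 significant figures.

1.23 s

I_cm = ½mr² = 0.03555 kg·m². The pivot is at distance d = 0.467 m from the centre of mass.
By the parallel-axis theorem, I = I_cm + md² = 0.03555 + 0.07110 = 0.1066 kg·m².
T = 2π√(I/(mgd)) = 2π√(0.1066/(0.326 × 18.2 × 0.467)) = 1.23 s.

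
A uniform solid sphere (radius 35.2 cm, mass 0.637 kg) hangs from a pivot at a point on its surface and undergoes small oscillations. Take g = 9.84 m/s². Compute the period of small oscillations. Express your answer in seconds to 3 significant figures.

I_cm = (2/5)mr² = 0.03157 kg·m². The pivot is at distance d = 0.352 m from the centre of mass.
By the parallel-axis theorem, I = I_cm + md² = 0.03157 + 0.07893 = 0.1105 kg·m².
T = 2π√(I/(mgd)) = 2π√(0.1105/(0.637 × 9.84 × 0.352)) = 1.41 s.

1.41 s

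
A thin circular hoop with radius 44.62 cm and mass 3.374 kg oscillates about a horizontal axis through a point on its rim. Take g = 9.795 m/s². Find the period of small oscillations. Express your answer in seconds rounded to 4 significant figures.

I_cm = mr² = 0.67174 kg·m². The pivot is at distance d = 0.4462 m from the centre of mass.
By the parallel-axis theorem, I = I_cm + md² = 0.67174 + 0.67174 = 1.3435 kg·m².
T = 2π√(I/(mgd)) = 2π√(1.3435/(3.374 × 9.795 × 0.4462)) = 1.897 s.

1.897 s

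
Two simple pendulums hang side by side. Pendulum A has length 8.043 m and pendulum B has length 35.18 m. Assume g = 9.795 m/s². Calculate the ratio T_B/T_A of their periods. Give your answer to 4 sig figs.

T ∝ √L, so T_B/T_A = √(L_B/L_A) = √(35.18/8.043) = 2.091.

2.091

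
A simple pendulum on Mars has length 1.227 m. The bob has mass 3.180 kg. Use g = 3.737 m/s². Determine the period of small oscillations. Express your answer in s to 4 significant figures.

3.600 s

T = 2π√(L/g) = 2π√(1.227/3.737) = 2π × 0.57301 = 3.600 s.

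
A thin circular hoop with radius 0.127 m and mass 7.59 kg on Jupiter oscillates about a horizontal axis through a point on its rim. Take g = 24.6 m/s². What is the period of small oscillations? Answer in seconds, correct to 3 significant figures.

0.638 s

I_cm = mr² = 0.1224 kg·m². The pivot is at distance d = 0.127 m from the centre of mass.
By the parallel-axis theorem, I = I_cm + md² = 0.1224 + 0.1224 = 0.2448 kg·m².
T = 2π√(I/(mgd)) = 2π√(0.2448/(7.59 × 24.6 × 0.127)) = 0.638 s.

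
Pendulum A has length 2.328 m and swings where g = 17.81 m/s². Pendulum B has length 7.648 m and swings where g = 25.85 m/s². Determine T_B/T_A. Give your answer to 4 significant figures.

T = 2π√(L/g), so T_B/T_A = √((L_B/g_B)/(L_A/g_A)) = √((7.648/25.85)/(2.328/17.81)) = 1.504.

1.504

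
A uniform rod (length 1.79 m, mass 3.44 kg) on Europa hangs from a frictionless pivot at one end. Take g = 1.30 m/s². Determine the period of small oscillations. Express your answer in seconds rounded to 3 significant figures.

For a physical pendulum T = 2π√(I/(mgd)), with d = 0.8950 m from pivot to centre of mass.
I_cm = mL²/12 = 3.44 × 1.79²/12 = 0.9185 kg·m²; I = I_cm + md² = 0.9185 + 3.44 × 0.8950² = 3.674 kg·m².
T = 2π√(3.674/(3.44 × 1.30 × 0.8950)) = 6.02 s.

6.02 s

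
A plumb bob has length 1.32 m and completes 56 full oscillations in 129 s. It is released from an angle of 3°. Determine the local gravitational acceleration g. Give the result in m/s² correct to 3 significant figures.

T = 129/56 = 2.304 s.
From T = 2π√(L/g), g = 4π²L/T² = 4π² × 1.32/2.304² = 9.82 m/s².

9.82 m/s²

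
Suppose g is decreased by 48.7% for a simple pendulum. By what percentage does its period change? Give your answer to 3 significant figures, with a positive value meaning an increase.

39.6%

T ∝ 1/√g, so T'/T = 1/√(0.5130) = 1.396.
Percentage change in T = (1.396 − 1) × 100% = 39.6%.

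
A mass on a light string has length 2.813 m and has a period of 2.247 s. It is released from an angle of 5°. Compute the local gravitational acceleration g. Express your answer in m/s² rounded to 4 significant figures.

From T = 2π√(L/g), g = 4π²L/T² = 4π² × 2.813/2.2470² = 21.99 m/s².

21.99 m/s²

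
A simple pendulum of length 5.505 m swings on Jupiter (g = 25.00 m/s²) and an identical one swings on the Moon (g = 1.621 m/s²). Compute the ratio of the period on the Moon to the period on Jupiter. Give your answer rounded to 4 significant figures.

3.927

T ∝ 1/√g, so T₂/T₁ = √(g₁/g₂) = √(25.00/1.621) = 3.927.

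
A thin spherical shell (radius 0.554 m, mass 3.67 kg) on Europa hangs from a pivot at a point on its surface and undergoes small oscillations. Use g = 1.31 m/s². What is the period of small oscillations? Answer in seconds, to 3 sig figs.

5.28 s

I_cm = (2/3)mr² = 0.7509 kg·m². The pivot is at distance d = 0.554 m from the centre of mass.
By the parallel-axis theorem, I = I_cm + md² = 0.7509 + 1.126 = 1.877 kg·m².
T = 2π√(I/(mgd)) = 2π√(1.877/(3.67 × 1.31 × 0.554)) = 5.28 s.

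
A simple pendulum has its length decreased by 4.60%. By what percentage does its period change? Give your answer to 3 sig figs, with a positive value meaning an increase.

T ∝ √L, so T'/T = √(0.9540) = 0.9767.
Percentage change in T = (0.9767 − 1) × 100% = -2.33%.

-2.33%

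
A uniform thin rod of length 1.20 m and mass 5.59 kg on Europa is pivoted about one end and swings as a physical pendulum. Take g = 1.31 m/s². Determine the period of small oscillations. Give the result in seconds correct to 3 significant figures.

For a physical pendulum T = 2π√(I/(mgd)), with d = 0.6000 m from pivot to centre of mass.
I_cm = mL²/12 = 5.59 × 1.20²/12 = 0.6708 kg·m²; I = I_cm + md² = 0.6708 + 5.59 × 0.6000² = 2.683 kg·m².
T = 2π√(2.683/(5.59 × 1.31 × 0.6000)) = 4.91 s.

4.91 s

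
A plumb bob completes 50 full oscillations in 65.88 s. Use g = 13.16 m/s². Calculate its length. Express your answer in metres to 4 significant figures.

0.5787 m

T = 65.88/50 = 1.3176 s.
From T = 2π√(L/g), L = gT²/(4π²) = 13.16 × 1.3176²/(4π²) = 0.5787 m.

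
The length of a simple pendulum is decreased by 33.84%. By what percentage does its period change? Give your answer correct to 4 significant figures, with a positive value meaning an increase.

-18.66%

T ∝ √L, so T'/T = √(0.66160) = 0.81339.
Percentage change in T = (0.81339 − 1) × 100% = -18.66%.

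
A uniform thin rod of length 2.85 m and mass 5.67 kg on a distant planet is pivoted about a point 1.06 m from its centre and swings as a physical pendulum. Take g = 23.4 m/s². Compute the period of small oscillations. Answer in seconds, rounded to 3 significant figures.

1.69 s

For a physical pendulum T = 2π√(I/(mgd)), with d = 1.060 m from pivot to centre of mass.
I_cm = mL²/12 = 5.67 × 2.85²/12 = 3.838 kg·m²; I = I_cm + md² = 3.838 + 5.67 × 1.060² = 10.21 kg·m².
T = 2π√(10.21/(5.67 × 23.4 × 1.060)) = 1.69 s.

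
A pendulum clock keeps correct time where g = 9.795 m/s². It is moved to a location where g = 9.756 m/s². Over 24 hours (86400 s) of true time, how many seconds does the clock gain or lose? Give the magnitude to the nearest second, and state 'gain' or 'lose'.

lose 172 s

The clock's period scales as T ∝ 1/√g, so T'/T = √(9.795/9.756) = 1.00200.
In 86400 s of true time the clock registers 86400/1.00200 = 86227.8 s, so it loses 172 s.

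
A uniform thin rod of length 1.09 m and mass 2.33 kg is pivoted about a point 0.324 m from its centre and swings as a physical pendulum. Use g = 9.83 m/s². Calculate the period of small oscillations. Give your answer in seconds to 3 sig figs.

For a physical pendulum T = 2π√(I/(mgd)), with d = 0.3240 m from pivot to centre of mass.
I_cm = mL²/12 = 2.33 × 1.09²/12 = 0.2307 kg·m²; I = I_cm + md² = 0.2307 + 2.33 × 0.3240² = 0.4753 kg·m².
T = 2π√(0.4753/(2.33 × 9.83 × 0.3240)) = 1.59 s.

1.59 s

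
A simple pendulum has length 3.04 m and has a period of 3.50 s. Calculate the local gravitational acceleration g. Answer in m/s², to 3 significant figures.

From T = 2π√(L/g), g = 4π²L/T² = 4π² × 3.04/3.500² = 9.80 m/s².

9.80 m/s²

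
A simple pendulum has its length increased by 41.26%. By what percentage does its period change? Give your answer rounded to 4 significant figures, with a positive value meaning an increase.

T ∝ √L, so T'/T = √(1.4126) = 1.1885.
Percentage change in T = (1.1885 − 1) × 100% = 18.85%.

18.85%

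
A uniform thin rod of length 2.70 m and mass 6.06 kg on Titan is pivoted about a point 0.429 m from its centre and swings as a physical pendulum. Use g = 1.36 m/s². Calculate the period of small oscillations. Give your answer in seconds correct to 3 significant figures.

For a physical pendulum T = 2π√(I/(mgd)), with d = 0.4290 m from pivot to centre of mass.
I_cm = mL²/12 = 6.06 × 2.70²/12 = 3.681 kg·m²; I = I_cm + md² = 3.681 + 6.06 × 0.4290² = 4.797 kg·m².
T = 2π√(4.797/(6.06 × 1.36 × 0.4290)) = 7.32 s.

7.32 s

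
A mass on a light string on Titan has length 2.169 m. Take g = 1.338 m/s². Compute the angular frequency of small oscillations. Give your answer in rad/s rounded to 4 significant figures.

ω = √(g/L) = √(1.338/2.169) = 0.7854 rad/s.

0.7854 rad/s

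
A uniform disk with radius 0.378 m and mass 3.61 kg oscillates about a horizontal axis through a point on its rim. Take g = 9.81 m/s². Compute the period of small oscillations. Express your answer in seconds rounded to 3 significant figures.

1.51 s

I_cm = ½mr² = 0.2579 kg·m². The pivot is at distance d = 0.378 m from the centre of mass.
By the parallel-axis theorem, I = I_cm + md² = 0.2579 + 0.5158 = 0.7737 kg·m².
T = 2π√(I/(mgd)) = 2π√(0.7737/(3.61 × 9.81 × 0.378)) = 1.51 s.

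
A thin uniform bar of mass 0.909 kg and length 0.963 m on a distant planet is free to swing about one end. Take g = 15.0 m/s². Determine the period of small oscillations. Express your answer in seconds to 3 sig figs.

1.30 s

For a physical pendulum T = 2π√(I/(mgd)), with d = 0.4815 m from pivot to centre of mass.
I_cm = mL²/12 = 0.909 × 0.963²/12 = 0.07025 kg·m²; I = I_cm + md² = 0.07025 + 0.909 × 0.4815² = 0.2810 kg·m².
T = 2π√(0.2810/(0.909 × 15.0 × 0.4815)) = 1.30 s.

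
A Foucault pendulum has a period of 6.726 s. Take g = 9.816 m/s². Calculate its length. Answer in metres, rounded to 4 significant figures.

From T = 2π√(L/g), L = gT²/(4π²) = 9.816 × 6.7260²/(4π²) = 11.25 m.

11.25 m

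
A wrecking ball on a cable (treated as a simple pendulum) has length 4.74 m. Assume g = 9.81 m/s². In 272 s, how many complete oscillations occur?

62

T = 2π√(L/g) = 2π√(4.74/9.81) = 4.368 s.
Number of complete oscillations = ⌊272/4.368⌋ = ⌊62.28⌋ = 62.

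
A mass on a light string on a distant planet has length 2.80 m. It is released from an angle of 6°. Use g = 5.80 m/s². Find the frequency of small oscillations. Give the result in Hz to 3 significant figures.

T = 2π√(L/g) = 2π√(2.80/5.80) = 4.366 s, so f = 1/T = 0.229 Hz.

0.229 Hz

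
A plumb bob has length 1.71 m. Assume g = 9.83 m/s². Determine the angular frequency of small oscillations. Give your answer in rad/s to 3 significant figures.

ω = √(g/L) = √(9.83/1.71) = 2.40 rad/s.

2.40 rad/s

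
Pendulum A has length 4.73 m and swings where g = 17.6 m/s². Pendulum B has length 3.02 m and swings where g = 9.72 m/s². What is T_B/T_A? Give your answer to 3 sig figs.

1.08

T = 2π√(L/g), so T_B/T_A = √((L_B/g_B)/(L_A/g_A)) = √((3.02/9.72)/(4.73/17.6)) = 1.08.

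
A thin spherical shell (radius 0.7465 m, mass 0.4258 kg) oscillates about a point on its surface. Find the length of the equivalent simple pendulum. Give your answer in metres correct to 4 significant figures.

1.244 m

The equivalent simple-pendulum length is L_eq = I/(md), where I is about the pivot and d = 0.74650 m.
I_cm = (2/3)mR² = 0.15819 kg·m², so I = I_cm + md² = 0.15819 + 0.23728 = 0.39547 kg·m².
L_eq = 0.39547/(0.4258 × 0.74650) = 1.244 m.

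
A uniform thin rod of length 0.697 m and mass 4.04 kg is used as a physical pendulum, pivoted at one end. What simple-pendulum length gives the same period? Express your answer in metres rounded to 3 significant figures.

0.465 m

The equivalent simple-pendulum length is L_eq = I/(md), where I is about the pivot and d = 0.3485 m.
I_cm = (1/12)mL² = 0.1636 kg·m², so I = I_cm + md² = 0.1636 + 0.4907 = 0.6542 kg·m².
L_eq = 0.6542/(4.04 × 0.3485) = 0.465 m.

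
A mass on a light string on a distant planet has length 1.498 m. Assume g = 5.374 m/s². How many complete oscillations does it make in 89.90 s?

27

T = 2π√(L/g) = 2π√(1.498/5.374) = 3.3173 s.
Number of complete oscillations = ⌊89.90/3.3173⌋ = ⌊27.100⌋ = 27.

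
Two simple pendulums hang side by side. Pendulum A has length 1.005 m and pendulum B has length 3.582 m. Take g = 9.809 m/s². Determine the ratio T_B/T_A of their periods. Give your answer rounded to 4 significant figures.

1.888

T ∝ √L, so T_B/T_A = √(L_B/L_A) = √(3.582/1.005) = 1.888.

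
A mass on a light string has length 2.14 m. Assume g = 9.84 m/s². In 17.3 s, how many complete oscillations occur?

5

T = 2π√(L/g) = 2π√(2.14/9.84) = 2.930 s.
Number of complete oscillations = ⌊17.3/2.930⌋ = ⌊5.904⌋ = 5.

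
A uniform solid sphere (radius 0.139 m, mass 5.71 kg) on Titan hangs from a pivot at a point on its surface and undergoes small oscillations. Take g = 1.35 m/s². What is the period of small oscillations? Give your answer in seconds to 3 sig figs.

I_cm = (2/5)mr² = 0.04413 kg·m². The pivot is at distance d = 0.139 m from the centre of mass.
By the parallel-axis theorem, I = I_cm + md² = 0.04413 + 0.1103 = 0.1545 kg·m².
T = 2π√(I/(mgd)) = 2π√(0.1545/(5.71 × 1.35 × 0.139)) = 2.39 s.

2.39 s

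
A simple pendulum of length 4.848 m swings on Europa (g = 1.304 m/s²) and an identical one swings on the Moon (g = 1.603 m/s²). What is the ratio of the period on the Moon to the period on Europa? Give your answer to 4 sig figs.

T ∝ 1/√g, so T₂/T₁ = √(g₁/g₂) = √(1.304/1.603) = 0.9019.

0.9019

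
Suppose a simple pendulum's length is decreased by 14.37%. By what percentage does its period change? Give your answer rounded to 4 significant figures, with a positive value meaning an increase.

-7.464%

T ∝ √L, so T'/T = √(0.85630) = 0.92536.
Percentage change in T = (0.92536 − 1) × 100% = -7.464%.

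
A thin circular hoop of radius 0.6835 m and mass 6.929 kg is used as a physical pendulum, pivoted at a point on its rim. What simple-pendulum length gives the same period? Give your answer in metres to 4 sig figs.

The equivalent simple-pendulum length is L_eq = I/(md), where I is about the pivot and d = 0.68350 m.
I_cm = mR² = 3.2370 kg·m², so I = I_cm + md² = 3.2370 + 3.2370 = 6.4741 kg·m².
L_eq = 6.4741/(6.929 × 0.68350) = 1.367 m.

1.367 m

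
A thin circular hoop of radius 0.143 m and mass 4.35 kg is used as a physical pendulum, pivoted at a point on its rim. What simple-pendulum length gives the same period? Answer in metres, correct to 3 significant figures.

The equivalent simple-pendulum length is L_eq = I/(md), where I is about the pivot and d = 0.1430 m.
I_cm = mR² = 0.08895 kg·m², so I = I_cm + md² = 0.08895 + 0.08895 = 0.1779 kg·m².
L_eq = 0.1779/(4.35 × 0.1430) = 0.286 m.

0.286 m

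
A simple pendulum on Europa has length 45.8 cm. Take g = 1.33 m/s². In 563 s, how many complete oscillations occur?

T = 2π√(L/g) = 2π√(0.458/1.33) = 3.687 s.
Number of complete oscillations = ⌊563/3.687⌋ = ⌊152.7⌋ = 152.

152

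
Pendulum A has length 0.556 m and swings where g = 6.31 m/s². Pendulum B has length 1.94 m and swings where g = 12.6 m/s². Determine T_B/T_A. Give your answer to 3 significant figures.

1.32

T = 2π√(L/g), so T_B/T_A = √((L_B/g_B)/(L_A/g_A)) = √((1.94/12.6)/(0.556/6.31)) = 1.32.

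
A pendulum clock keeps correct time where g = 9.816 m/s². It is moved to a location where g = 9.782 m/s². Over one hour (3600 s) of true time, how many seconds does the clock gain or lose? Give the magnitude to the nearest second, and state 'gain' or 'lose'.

lose 6 s

The clock's period scales as T ∝ 1/√g, so T'/T = √(9.816/9.782) = 1.00174.
In 3600 s of true time the clock registers 3600/1.00174 = 3593.8 s, so it loses 6 s.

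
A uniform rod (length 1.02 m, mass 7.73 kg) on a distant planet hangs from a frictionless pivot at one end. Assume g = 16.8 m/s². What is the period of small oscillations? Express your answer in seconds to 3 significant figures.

For a physical pendulum T = 2π√(I/(mgd)), with d = 0.5100 m from pivot to centre of mass.
I_cm = mL²/12 = 7.73 × 1.02²/12 = 0.6702 kg·m²; I = I_cm + md² = 0.6702 + 7.73 × 0.5100² = 2.681 kg·m².
T = 2π√(2.681/(7.73 × 16.8 × 0.5100)) = 1.26 s.

1.26 s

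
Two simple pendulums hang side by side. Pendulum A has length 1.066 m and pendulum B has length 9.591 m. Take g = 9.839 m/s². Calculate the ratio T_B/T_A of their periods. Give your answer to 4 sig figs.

T ∝ √L, so T_B/T_A = √(L_B/L_A) = √(9.591/1.066) = 3.000.

3.000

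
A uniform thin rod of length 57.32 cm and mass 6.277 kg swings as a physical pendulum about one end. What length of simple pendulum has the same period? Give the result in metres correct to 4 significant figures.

The equivalent simple-pendulum length is L_eq = I/(md), where I is about the pivot and d = 0.28660 m.
I_cm = (1/12)mL² = 0.17186 kg·m², so I = I_cm + md² = 0.17186 + 0.51559 = 0.68745 kg·m².
L_eq = 0.68745/(6.277 × 0.28660) = 0.3821 m.

0.3821 m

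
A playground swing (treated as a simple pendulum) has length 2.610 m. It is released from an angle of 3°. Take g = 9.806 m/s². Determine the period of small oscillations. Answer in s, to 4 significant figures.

T = 2π√(L/g) = 2π√(2.610/9.806) = 2π × 0.51591 = 3.242 s.

3.242 s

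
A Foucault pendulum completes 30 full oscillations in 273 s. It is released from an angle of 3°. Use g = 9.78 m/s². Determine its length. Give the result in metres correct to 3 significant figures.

T = 273/30 = 9.100 s.
From T = 2π√(L/g), L = gT²/(4π²) = 9.78 × 9.100²/(4π²) = 20.5 m.

20.5 m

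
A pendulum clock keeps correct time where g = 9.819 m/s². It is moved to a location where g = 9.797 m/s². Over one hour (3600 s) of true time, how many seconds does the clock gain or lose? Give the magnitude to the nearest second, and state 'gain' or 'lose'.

lose 4 s

The clock's period scales as T ∝ 1/√g, so T'/T = √(9.819/9.797) = 1.00112.
In 3600 s of true time the clock registers 3600/1.00112 = 3596.0 s, so it loses 4 s.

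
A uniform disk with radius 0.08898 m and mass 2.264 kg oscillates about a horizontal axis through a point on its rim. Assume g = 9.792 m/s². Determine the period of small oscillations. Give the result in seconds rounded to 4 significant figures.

I_cm = ½mr² = 0.0089625 kg·m². The pivot is at distance d = 0.08898 m from the centre of mass.
By the parallel-axis theorem, I = I_cm + md² = 0.0089625 + 0.017925 = 0.026888 kg·m².
T = 2π√(I/(mgd)) = 2π√(0.026888/(2.264 × 9.792 × 0.08898)) = 0.7336 s.

0.7336 s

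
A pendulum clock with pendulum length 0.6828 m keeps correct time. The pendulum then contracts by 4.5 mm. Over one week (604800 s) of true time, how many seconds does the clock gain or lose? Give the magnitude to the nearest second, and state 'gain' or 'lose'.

gain 2003 s

T ∝ √L, so T'/T = √(0.67830/0.6828) = 0.996699.
In 604800 s of true time the clock registers 604800/0.996699 = 606802.9 s, so it gains 2003 s.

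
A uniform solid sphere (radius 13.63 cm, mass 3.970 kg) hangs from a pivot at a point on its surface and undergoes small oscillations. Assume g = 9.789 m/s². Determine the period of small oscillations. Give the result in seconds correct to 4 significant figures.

I_cm = (2/5)mr² = 0.029501 kg·m². The pivot is at distance d = 0.1363 m from the centre of mass.
By the parallel-axis theorem, I = I_cm + md² = 0.029501 + 0.073753 = 0.10325 kg·m².
T = 2π√(I/(mgd)) = 2π√(0.10325/(3.970 × 9.789 × 0.1363)) = 0.8772 s.

0.8772 s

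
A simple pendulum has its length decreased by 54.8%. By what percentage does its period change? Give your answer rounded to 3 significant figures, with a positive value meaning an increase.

-32.8%

T ∝ √L, so T'/T = √(0.4520) = 0.6723.
Percentage change in T = (0.6723 − 1) × 100% = -32.8%.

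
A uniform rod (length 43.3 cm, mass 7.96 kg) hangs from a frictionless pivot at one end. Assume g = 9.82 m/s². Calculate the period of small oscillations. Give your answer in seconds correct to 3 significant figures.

For a physical pendulum T = 2π√(I/(mgd)), with d = 0.2165 m from pivot to centre of mass.
I_cm = mL²/12 = 7.96 × 0.433²/12 = 0.1244 kg·m²; I = I_cm + md² = 0.1244 + 7.96 × 0.2165² = 0.4975 kg·m².
T = 2π√(0.4975/(7.96 × 9.82 × 0.2165)) = 1.08 s.

1.08 s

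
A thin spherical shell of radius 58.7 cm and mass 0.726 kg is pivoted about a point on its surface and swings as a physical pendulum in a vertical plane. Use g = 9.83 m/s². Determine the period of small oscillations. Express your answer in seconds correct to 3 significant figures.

I_cm = (2/3)mr² = 0.1668 kg·m². The pivot is at distance d = 0.587 m from the centre of mass.
By the parallel-axis theorem, I = I_cm + md² = 0.1668 + 0.2502 = 0.4169 kg·m².
T = 2π√(I/(mgd)) = 2π√(0.4169/(0.726 × 9.83 × 0.587)) = 1.98 s.

1.98 s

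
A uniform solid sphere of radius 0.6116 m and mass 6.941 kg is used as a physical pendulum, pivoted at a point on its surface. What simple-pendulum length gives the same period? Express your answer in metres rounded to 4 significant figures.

0.8562 m

The equivalent simple-pendulum length is L_eq = I/(md), where I is about the pivot and d = 0.61160 m.
I_cm = (2/5)mR² = 1.0385 kg·m², so I = I_cm + md² = 1.0385 + 2.5963 = 3.6348 kg·m².
L_eq = 3.6348/(6.941 × 0.61160) = 0.8562 m.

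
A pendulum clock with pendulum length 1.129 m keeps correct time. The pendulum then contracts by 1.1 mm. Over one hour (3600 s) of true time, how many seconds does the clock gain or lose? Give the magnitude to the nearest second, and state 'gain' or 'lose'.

gain 2 s

T ∝ √L, so T'/T = √(1.12790/1.129) = 0.999513.
In 3600 s of true time the clock registers 3600/0.999513 = 3601.8 s, so it gains 2 s.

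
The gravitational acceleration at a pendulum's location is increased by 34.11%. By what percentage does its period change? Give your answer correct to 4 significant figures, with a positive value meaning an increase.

T ∝ 1/√g, so T'/T = 1/√(1.3411) = 0.86351.
Percentage change in T = (0.86351 − 1) × 100% = -13.65%.

-13.65%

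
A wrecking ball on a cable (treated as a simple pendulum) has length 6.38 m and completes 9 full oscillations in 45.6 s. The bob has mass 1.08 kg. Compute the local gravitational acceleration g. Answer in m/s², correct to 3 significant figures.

T = 45.6/9 = 5.067 s.
From T = 2π√(L/g), g = 4π²L/T² = 4π² × 6.38/5.067² = 9.81 m/s².

9.81 m/s²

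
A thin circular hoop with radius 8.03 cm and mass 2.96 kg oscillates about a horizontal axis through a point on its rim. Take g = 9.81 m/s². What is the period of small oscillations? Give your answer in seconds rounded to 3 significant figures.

0.804 s

I_cm = mr² = 0.01909 kg·m². The pivot is at distance d = 0.0803 m from the centre of mass.
By the parallel-axis theorem, I = I_cm + md² = 0.01909 + 0.01909 = 0.03817 kg·m².
T = 2π√(I/(mgd)) = 2π√(0.03817/(2.96 × 9.81 × 0.0803)) = 0.804 s.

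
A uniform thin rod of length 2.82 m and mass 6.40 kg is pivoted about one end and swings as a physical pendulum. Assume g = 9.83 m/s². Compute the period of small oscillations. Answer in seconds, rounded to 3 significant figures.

2.75 s

For a physical pendulum T = 2π√(I/(mgd)), with d = 1.410 m from pivot to centre of mass.
I_cm = mL²/12 = 6.40 × 2.82²/12 = 4.241 kg·m²; I = I_cm + md² = 4.241 + 6.40 × 1.410² = 16.97 kg·m².
T = 2π√(16.97/(6.40 × 9.83 × 1.410)) = 2.75 s.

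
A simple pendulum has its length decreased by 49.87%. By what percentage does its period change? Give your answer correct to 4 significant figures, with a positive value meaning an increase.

T ∝ √L, so T'/T = √(0.50130) = 0.70803.
Percentage change in T = (0.70803 − 1) × 100% = -29.20%.

-29.20%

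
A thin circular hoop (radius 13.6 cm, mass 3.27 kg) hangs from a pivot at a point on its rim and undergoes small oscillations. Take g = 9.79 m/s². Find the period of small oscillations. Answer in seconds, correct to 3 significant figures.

1.05 s

I_cm = mr² = 0.06048 kg·m². The pivot is at distance d = 0.136 m from the centre of mass.
By the parallel-axis theorem, I = I_cm + md² = 0.06048 + 0.06048 = 0.1210 kg·m².
T = 2π√(I/(mgd)) = 2π√(0.1210/(3.27 × 9.79 × 0.136)) = 1.05 s.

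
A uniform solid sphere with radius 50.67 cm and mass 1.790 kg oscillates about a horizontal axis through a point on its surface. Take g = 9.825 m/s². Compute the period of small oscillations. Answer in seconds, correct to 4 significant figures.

1.688 s

I_cm = (2/5)mr² = 0.18383 kg·m². The pivot is at distance d = 0.5067 m from the centre of mass.
By the parallel-axis theorem, I = I_cm + md² = 0.18383 + 0.45957 = 0.64340 kg·m².
T = 2π√(I/(mgd)) = 2π√(0.64340/(1.790 × 9.825 × 0.5067)) = 1.688 s.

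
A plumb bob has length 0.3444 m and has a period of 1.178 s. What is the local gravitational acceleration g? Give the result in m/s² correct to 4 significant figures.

From T = 2π√(L/g), g = 4π²L/T² = 4π² × 0.3444/1.1780² = 9.798 m/s².

9.798 m/s²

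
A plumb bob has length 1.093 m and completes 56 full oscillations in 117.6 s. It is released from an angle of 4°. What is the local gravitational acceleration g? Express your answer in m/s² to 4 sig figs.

9.785 m/s²

T = 117.6/56 = 2.1000 s.
From T = 2π√(L/g), g = 4π²L/T² = 4π² × 1.093/2.1000² = 9.785 m/s².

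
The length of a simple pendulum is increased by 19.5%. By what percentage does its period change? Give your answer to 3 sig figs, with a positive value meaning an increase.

9.32%

T ∝ √L, so T'/T = √(1.195) = 1.093.
Percentage change in T = (1.093 − 1) × 100% = 9.32%.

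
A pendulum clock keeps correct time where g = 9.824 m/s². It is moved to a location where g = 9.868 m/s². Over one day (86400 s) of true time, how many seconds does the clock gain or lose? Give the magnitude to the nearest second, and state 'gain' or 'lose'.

The clock's period scales as T ∝ 1/√g, so T'/T = √(9.824/9.868) = 0.997768.
In 86400 s of true time the clock registers 86400/0.997768 = 86593.3 s, so it gains 193 s.

gain 193 s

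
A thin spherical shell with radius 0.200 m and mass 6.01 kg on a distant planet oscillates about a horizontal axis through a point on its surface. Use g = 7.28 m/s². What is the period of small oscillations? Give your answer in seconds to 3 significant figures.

1.34 s

I_cm = (2/3)mr² = 0.1603 kg·m². The pivot is at distance d = 0.200 m from the centre of mass.
By the parallel-axis theorem, I = I_cm + md² = 0.1603 + 0.2404 = 0.4007 kg·m².
T = 2π√(I/(mgd)) = 2π√(0.4007/(6.01 × 7.28 × 0.200)) = 1.34 s.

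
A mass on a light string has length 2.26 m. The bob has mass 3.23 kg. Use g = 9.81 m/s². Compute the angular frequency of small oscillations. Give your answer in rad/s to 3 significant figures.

ω = √(g/L) = √(9.81/2.26) = 2.08 rad/s.

2.08 rad/s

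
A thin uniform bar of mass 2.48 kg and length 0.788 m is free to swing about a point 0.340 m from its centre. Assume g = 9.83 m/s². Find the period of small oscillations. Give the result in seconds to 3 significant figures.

For a physical pendulum T = 2π√(I/(mgd)), with d = 0.3400 m from pivot to centre of mass.
I_cm = mL²/12 = 2.48 × 0.788²/12 = 0.1283 kg·m²; I = I_cm + md² = 0.1283 + 2.48 × 0.3400² = 0.4150 kg·m².
T = 2π√(0.4150/(2.48 × 9.83 × 0.3400)) = 1.41 s.

1.41 s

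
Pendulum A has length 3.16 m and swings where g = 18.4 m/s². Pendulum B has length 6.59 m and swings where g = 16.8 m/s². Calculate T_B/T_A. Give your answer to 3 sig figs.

T = 2π√(L/g), so T_B/T_A = √((L_B/g_B)/(L_A/g_A)) = √((6.59/16.8)/(3.16/18.4)) = 1.51.

1.51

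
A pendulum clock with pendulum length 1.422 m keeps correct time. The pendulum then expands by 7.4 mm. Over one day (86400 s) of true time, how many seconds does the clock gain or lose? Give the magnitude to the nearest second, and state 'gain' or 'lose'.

lose 224 s

T ∝ √L, so T'/T = √(1.42940/1.422) = 1.00260.
In 86400 s of true time the clock registers 86400/1.00260 = 86176.1 s, so it loses 224 s.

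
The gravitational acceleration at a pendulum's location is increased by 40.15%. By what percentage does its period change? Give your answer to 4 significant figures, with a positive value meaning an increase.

T ∝ 1/√g, so T'/T = 1/√(1.4015) = 0.84470.
Percentage change in T = (0.84470 − 1) × 100% = -15.53%.

-15.53%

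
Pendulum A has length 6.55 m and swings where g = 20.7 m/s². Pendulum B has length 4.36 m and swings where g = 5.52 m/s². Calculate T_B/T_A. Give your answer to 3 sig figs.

1.58

T = 2π√(L/g), so T_B/T_A = √((L_B/g_B)/(L_A/g_A)) = √((4.36/5.52)/(6.55/20.7)) = 1.58.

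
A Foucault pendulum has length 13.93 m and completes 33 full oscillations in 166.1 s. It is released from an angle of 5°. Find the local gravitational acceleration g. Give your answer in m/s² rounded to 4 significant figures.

T = 166.1/33 = 5.0333 s.
From T = 2π√(L/g), g = 4π²L/T² = 4π² × 13.93/5.0333² = 21.71 m/s².

21.71 m/s²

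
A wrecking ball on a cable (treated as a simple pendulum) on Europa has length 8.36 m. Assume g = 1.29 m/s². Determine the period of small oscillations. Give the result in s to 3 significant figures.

T = 2π√(L/g) = 2π√(8.36/1.29) = 2π × 2.546 = 16.0 s.

16.0 s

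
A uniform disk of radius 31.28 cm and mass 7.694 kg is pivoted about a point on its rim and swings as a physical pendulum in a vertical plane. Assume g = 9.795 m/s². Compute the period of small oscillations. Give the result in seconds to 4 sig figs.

1.375 s

I_cm = ½mr² = 0.37641 kg·m². The pivot is at distance d = 0.3128 m from the centre of mass.
By the parallel-axis theorem, I = I_cm + md² = 0.37641 + 0.75281 = 1.1292 kg·m².
T = 2π√(I/(mgd)) = 2π√(1.1292/(7.694 × 9.795 × 0.3128)) = 1.375 s.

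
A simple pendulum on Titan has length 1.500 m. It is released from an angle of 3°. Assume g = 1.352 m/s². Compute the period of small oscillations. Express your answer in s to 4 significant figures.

6.618 s

T = 2π√(L/g) = 2π√(1.500/1.352) = 2π × 1.0533 = 6.618 s.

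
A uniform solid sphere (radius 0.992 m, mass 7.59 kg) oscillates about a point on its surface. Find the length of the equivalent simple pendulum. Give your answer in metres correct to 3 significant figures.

The equivalent simple-pendulum length is L_eq = I/(md), where I is about the pivot and d = 0.9920 m.
I_cm = (2/5)mR² = 2.988 kg·m², so I = I_cm + md² = 2.988 + 7.469 = 10.46 kg·m².
L_eq = 10.46/(7.59 × 0.9920) = 1.39 m.

1.39 m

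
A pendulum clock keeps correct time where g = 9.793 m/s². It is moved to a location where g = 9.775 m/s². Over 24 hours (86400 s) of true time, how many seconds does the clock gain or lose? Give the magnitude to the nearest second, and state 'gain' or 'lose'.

lose 79 s

The clock's period scales as T ∝ 1/√g, so T'/T = √(9.793/9.775) = 1.00092.
In 86400 s of true time the clock registers 86400/1.00092 = 86320.6 s, so it loses 79 s.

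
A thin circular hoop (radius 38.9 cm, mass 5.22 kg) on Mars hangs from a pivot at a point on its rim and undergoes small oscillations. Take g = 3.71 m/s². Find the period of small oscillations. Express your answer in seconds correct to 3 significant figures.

2.88 s

I_cm = mr² = 0.7899 kg·m². The pivot is at distance d = 0.389 m from the centre of mass.
By the parallel-axis theorem, I = I_cm + md² = 0.7899 + 0.7899 = 1.580 kg·m².
T = 2π√(I/(mgd)) = 2π√(1.580/(5.22 × 3.71 × 0.389)) = 2.88 s.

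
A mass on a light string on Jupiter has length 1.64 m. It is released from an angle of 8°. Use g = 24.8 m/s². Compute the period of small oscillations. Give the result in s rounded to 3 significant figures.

1.62 s

T = 2π√(L/g) = 2π√(1.64/24.8) = 2π × 0.2572 = 1.62 s.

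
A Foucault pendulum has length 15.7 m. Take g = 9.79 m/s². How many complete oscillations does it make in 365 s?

T = 2π√(L/g) = 2π√(15.7/9.79) = 7.957 s.
Number of complete oscillations = ⌊365/7.957⌋ = ⌊45.87⌋ = 45.

45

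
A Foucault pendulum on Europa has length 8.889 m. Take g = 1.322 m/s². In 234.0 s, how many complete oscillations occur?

T = 2π√(L/g) = 2π√(8.889/1.322) = 16.293 s.
Number of complete oscillations = ⌊234.0/16.293⌋ = ⌊14.362⌋ = 14.

14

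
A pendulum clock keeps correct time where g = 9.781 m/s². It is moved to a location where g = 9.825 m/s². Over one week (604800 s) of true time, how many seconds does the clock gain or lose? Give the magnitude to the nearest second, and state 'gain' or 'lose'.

The clock's period scales as T ∝ 1/√g, so T'/T = √(9.781/9.825) = 0.997758.
In 604800 s of true time the clock registers 604800/0.997758 = 606158.8 s, so it gains 1359 s.

gain 1359 s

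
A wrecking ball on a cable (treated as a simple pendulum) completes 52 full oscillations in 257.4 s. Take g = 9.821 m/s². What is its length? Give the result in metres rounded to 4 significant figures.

T = 257.4/52 = 4.9500 s.
From T = 2π√(L/g), L = gT²/(4π²) = 9.821 × 4.9500²/(4π²) = 6.095 m.

6.095 m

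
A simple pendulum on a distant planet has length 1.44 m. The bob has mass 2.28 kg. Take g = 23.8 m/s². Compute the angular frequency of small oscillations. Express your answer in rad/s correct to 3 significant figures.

4.07 rad/s

ω = √(g/L) = √(23.8/1.44) = 4.07 rad/s.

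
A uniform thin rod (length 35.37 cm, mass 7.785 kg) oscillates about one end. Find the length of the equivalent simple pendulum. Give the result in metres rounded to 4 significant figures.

0.2358 m

The equivalent simple-pendulum length is L_eq = I/(md), where I is about the pivot and d = 0.17685 m.
I_cm = (1/12)mL² = 0.081161 kg·m², so I = I_cm + md² = 0.081161 + 0.24348 = 0.32464 kg·m².
L_eq = 0.32464/(7.785 × 0.17685) = 0.2358 m.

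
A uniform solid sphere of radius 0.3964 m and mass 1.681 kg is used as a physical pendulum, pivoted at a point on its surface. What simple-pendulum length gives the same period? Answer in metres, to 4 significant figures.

The equivalent simple-pendulum length is L_eq = I/(md), where I is about the pivot and d = 0.39640 m.
I_cm = (2/5)mR² = 0.10566 kg·m², so I = I_cm + md² = 0.10566 + 0.26414 = 0.36980 kg·m².
L_eq = 0.36980/(1.681 × 0.39640) = 0.5550 m.

0.5550 m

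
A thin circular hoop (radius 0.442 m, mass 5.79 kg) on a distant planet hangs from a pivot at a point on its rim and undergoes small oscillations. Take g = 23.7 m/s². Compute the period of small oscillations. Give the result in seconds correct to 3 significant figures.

1.21 s

I_cm = mr² = 1.131 kg·m². The pivot is at distance d = 0.442 m from the centre of mass.
By the parallel-axis theorem, I = I_cm + md² = 1.131 + 1.131 = 2.262 kg·m².
T = 2π√(I/(mgd)) = 2π√(2.262/(5.79 × 23.7 × 0.442)) = 1.21 s.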